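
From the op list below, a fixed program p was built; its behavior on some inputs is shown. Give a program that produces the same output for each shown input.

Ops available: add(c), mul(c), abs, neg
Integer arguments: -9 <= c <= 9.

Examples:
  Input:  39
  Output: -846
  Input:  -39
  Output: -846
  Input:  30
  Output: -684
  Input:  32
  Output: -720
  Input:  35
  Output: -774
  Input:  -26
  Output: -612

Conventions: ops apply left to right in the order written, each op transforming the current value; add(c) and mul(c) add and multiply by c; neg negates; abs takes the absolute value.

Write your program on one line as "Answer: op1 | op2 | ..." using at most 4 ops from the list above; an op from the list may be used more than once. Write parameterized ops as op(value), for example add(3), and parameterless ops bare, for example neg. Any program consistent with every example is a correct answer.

abs | add(8) | mul(-9) | mul(2)

Check, running the answer program on each example:
  39 -> 39 -> 47 -> -423 -> -846
  -39 -> 39 -> 47 -> -423 -> -846
  30 -> 30 -> 38 -> -342 -> -684
  32 -> 32 -> 40 -> -360 -> -720
  35 -> 35 -> 43 -> -387 -> -774
  -26 -> 26 -> 34 -> -306 -> -612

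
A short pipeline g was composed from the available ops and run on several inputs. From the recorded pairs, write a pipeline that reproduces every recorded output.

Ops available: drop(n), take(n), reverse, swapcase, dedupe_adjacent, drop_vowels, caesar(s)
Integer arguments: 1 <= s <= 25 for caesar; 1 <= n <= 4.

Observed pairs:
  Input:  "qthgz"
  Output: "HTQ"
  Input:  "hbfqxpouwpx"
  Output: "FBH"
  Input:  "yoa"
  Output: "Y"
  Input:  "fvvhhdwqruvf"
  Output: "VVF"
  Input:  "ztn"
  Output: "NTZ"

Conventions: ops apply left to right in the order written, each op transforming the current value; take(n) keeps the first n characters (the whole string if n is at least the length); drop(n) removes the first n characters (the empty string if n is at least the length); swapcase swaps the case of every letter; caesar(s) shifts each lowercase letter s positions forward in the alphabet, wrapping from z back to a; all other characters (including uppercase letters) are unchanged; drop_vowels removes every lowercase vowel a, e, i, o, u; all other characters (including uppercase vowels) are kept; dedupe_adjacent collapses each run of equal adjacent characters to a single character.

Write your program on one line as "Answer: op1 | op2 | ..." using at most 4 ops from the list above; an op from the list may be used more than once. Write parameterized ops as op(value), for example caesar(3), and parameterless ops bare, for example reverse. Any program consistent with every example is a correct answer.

take(3) | drop_vowels | reverse | swapcase

Check, running the answer program on each example:
  "qthgz" -> "qth" -> "qth" -> "htq" -> "HTQ"
  "hbfqxpouwpx" -> "hbf" -> "hbf" -> "fbh" -> "FBH"
  "yoa" -> "yoa" -> "y" -> "y" -> "Y"
  "fvvhhdwqruvf" -> "fvv" -> "fvv" -> "vvf" -> "VVF"
  "ztn" -> "ztn" -> "ztn" -> "ntz" -> "NTZ"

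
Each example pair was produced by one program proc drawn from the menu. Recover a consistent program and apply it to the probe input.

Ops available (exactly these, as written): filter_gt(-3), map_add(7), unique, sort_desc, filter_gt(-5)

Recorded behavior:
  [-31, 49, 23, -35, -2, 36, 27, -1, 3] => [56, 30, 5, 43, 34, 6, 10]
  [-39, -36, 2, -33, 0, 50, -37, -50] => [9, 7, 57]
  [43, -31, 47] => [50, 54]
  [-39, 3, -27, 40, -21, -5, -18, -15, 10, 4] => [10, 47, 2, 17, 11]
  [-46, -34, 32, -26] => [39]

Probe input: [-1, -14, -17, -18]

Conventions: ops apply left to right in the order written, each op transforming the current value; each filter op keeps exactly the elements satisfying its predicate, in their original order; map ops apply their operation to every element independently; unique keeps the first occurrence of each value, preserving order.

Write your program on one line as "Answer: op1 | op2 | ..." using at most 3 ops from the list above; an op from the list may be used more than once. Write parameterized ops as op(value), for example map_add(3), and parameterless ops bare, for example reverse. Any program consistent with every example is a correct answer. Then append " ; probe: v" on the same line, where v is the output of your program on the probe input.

map_add(7) | filter_gt(-5) ; probe: [6]

Check, running the answer program on each example:
  [-31, 49, 23, -35, -2, 36, 27, -1, 3] -> [-24, 56, 30, -28, 5, 43, 34, 6, 10] -> [56, 30, 5, 43, 34, 6, 10]
  [-39, -36, 2, -33, 0, 50, -37, -50] -> [-32, -29, 9, -26, 7, 57, -30, -43] -> [9, 7, 57]
  [43, -31, 47] -> [50, -24, 54] -> [50, 54]
  [-39, 3, -27, 40, -21, -5, -18, -15, 10, 4] -> [-32, 10, -20, 47, -14, 2, -11, -8, 17, 11] -> [10, 47, 2, 17, 11]
  [-46, -34, 32, -26] -> [-39, -27, 39, -19] -> [39]
  probe: [-1, -14, -17, -18] -> [6, -7, -10, -11] -> [6]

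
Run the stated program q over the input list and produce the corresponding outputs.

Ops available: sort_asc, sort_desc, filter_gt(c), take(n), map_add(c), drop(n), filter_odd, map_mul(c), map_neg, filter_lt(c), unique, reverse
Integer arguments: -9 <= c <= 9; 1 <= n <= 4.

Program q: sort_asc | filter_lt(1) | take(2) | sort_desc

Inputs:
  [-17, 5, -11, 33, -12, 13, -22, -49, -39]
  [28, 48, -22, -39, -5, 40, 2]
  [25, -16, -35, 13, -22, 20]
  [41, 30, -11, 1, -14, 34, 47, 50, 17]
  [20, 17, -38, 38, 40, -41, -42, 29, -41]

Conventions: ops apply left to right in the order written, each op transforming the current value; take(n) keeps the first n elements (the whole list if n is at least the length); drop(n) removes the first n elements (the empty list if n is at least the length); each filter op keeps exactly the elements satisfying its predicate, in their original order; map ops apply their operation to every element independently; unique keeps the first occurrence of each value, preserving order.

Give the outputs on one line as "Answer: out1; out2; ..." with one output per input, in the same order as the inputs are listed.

[-39, -49]; [-22, -39]; [-22, -35]; [-11, -14]; [-41, -42]

Execution, op by op:
  [-17, 5, -11, 33, -12, 13, -22, -49, -39] -> [-49, -39, -22, -17, -12, -11, 5, 13, 33] -> [-49, -39, -22, -17, -12, -11] -> [-49, -39] -> [-39, -49]
  [28, 48, -22, -39, -5, 40, 2] -> [-39, -22, -5, 2, 28, 40, 48] -> [-39, -22, -5] -> [-39, -22] -> [-22, -39]
  [25, -16, -35, 13, -22, 20] -> [-35, -22, -16, 13, 20, 25] -> [-35, -22, -16] -> [-35, -22] -> [-22, -35]
  [41, 30, -11, 1, -14, 34, 47, 50, 17] -> [-14, -11, 1, 17, 30, 34, 41, 47, 50] -> [-14, -11] -> [-14, -11] -> [-11, -14]
  [20, 17, -38, 38, 40, -41, -42, 29, -41] -> [-42, -41, -41, -38, 17, 20, 29, 38, 40] -> [-42, -41, -41, -38] -> [-42, -41] -> [-41, -42]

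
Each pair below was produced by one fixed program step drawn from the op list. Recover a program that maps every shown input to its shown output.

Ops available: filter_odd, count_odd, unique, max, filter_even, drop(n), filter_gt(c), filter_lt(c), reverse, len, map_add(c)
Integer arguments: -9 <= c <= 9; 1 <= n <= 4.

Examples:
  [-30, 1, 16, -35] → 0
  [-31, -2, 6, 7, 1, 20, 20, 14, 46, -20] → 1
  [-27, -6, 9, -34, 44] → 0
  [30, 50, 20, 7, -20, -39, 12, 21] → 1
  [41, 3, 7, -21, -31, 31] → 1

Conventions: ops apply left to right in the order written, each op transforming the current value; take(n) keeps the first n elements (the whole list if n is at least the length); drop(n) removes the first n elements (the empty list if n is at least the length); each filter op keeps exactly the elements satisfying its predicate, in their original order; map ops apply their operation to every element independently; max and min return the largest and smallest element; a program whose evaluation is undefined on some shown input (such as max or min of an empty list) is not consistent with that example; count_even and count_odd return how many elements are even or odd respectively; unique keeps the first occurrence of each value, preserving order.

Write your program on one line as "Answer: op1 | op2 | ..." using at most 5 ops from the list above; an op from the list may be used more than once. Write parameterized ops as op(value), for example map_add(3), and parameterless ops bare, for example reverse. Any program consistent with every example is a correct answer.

drop(1) | filter_lt(8) | filter_odd | filter_gt(3) | len

Check, running the answer program on each example:
  [-30, 1, 16, -35] -> [1, 16, -35] -> [1, -35] -> [1, -35] -> [] -> 0
  [-31, -2, 6, 7, 1, 20, 20, 14, 46, -20] -> [-2, 6, 7, 1, 20, 20, 14, 46, -20] -> [-2, 6, 7, 1, -20] -> [7, 1] -> [7] -> 1
  [-27, -6, 9, -34, 44] -> [-6, 9, -34, 44] -> [-6, -34] -> [] -> [] -> 0
  [30, 50, 20, 7, -20, -39, 12, 21] -> [50, 20, 7, -20, -39, 12, 21] -> [7, -20, -39] -> [7, -39] -> [7] -> 1
  [41, 3, 7, -21, -31, 31] -> [3, 7, -21, -31, 31] -> [3, 7, -21, -31] -> [3, 7, -21, -31] -> [7] -> 1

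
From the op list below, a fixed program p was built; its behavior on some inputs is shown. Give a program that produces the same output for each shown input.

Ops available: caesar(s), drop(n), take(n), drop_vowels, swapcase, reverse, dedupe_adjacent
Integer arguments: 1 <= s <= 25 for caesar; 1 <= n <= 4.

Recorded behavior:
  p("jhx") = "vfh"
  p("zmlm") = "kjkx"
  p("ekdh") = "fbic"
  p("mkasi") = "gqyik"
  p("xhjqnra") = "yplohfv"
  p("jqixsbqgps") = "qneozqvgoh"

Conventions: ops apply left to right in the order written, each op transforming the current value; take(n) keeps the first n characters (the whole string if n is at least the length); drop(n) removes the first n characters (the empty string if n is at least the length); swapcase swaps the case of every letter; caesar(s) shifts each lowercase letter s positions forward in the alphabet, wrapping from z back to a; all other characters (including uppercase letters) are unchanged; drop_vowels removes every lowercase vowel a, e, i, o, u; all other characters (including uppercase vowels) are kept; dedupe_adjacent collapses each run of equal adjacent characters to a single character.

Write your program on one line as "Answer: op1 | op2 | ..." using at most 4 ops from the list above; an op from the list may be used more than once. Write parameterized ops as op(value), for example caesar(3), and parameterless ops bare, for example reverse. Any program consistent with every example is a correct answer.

caesar(20) | caesar(4) | reverse

Check, running the answer program on each example:
  "jhx" -> "dbr" -> "hfv" -> "vfh"
  "zmlm" -> "tgfg" -> "xkjk" -> "kjkx"
  "ekdh" -> "yexb" -> "cibf" -> "fbic"
  "mkasi" -> "geumc" -> "kiyqg" -> "gqyik"
  "xhjqnra" -> "rbdkhlu" -> "vfholpy" -> "yplohfv"
  "jqixsbqgps" -> "dkcrmvkajm" -> "hogvqzoenq" -> "qneozqvgoh"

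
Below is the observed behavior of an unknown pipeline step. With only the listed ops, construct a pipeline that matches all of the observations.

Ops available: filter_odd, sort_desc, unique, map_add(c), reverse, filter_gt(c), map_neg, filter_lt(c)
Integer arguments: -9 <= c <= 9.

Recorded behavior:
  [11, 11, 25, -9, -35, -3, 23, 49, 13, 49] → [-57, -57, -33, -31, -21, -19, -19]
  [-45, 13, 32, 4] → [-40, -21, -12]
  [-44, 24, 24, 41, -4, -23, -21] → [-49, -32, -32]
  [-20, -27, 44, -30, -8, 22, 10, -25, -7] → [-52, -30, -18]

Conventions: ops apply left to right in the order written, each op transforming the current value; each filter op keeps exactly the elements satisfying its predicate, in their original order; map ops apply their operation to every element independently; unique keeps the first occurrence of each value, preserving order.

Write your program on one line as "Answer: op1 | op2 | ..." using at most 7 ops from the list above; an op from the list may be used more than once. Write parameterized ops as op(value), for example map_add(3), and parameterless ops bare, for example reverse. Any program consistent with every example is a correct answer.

filter_gt(2) | reverse | map_add(-1) | map_add(9) | sort_desc | map_neg

Check, running the answer program on each example:
  [11, 11, 25, -9, -35, -3, 23, 49, 13, 49] -> [11, 11, 25, 23, 49, 13, 49] -> [49, 13, 49, 23, 25, 11, 11] -> [48, 12, 48, 22, 24, 10, 10] -> [57, 21, 57, 31, 33, 19, 19] -> [57, 57, 33, 31, 21, 19, 19] -> [-57, -57, -33, -31, -21, -19, -19]
  [-45, 13, 32, 4] -> [13, 32, 4] -> [4, 32, 13] -> [3, 31, 12] -> [12, 40, 21] -> [40, 21, 12] -> [-40, -21, -12]
  [-44, 24, 24, 41, -4, -23, -21] -> [24, 24, 41] -> [41, 24, 24] -> [40, 23, 23] -> [49, 32, 32] -> [49, 32, 32] -> [-49, -32, -32]
  [-20, -27, 44, -30, -8, 22, 10, -25, -7] -> [44, 22, 10] -> [10, 22, 44] -> [9, 21, 43] -> [18, 30, 52] -> [52, 30, 18] -> [-52, -30, -18]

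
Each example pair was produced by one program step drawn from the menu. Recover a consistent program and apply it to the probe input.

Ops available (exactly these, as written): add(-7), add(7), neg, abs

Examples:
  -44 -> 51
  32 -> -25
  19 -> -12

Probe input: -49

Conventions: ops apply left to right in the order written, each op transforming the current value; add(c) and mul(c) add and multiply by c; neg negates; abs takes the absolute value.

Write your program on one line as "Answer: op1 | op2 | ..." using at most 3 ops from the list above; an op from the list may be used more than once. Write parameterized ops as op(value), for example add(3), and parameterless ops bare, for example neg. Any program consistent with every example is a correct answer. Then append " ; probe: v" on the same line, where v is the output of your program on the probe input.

neg | add(7) ; probe: 56

Check, running the answer program on each example:
  -44 -> 44 -> 51
  32 -> -32 -> -25
  19 -> -19 -> -12
  probe: -49 -> 49 -> 56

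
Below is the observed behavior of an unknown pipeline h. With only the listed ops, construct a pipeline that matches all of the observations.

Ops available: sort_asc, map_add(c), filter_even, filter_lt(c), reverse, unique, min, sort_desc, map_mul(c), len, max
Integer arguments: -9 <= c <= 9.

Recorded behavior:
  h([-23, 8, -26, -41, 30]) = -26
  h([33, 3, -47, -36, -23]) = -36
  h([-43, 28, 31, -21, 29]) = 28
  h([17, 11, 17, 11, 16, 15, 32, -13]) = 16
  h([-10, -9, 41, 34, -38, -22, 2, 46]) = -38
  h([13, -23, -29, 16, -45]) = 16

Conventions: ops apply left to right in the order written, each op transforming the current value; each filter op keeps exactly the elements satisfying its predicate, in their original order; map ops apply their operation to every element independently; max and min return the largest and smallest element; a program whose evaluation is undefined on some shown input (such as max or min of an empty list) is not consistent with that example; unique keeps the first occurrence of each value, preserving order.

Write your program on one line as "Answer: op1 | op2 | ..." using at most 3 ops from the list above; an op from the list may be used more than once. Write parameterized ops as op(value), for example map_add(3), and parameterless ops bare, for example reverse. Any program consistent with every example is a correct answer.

sort_asc | filter_even | min

Check, running the answer program on each example:
  [-23, 8, -26, -41, 30] -> [-41, -26, -23, 8, 30] -> [-26, 8, 30] -> -26
  [33, 3, -47, -36, -23] -> [-47, -36, -23, 3, 33] -> [-36] -> -36
  [-43, 28, 31, -21, 29] -> [-43, -21, 28, 29, 31] -> [28] -> 28
  [17, 11, 17, 11, 16, 15, 32, -13] -> [-13, 11, 11, 15, 16, 17, 17, 32] -> [16, 32] -> 16
  [-10, -9, 41, 34, -38, -22, 2, 46] -> [-38, -22, -10, -9, 2, 34, 41, 46] -> [-38, -22, -10, 2, 34, 46] -> -38
  [13, -23, -29, 16, -45] -> [-45, -29, -23, 13, 16] -> [16] -> 16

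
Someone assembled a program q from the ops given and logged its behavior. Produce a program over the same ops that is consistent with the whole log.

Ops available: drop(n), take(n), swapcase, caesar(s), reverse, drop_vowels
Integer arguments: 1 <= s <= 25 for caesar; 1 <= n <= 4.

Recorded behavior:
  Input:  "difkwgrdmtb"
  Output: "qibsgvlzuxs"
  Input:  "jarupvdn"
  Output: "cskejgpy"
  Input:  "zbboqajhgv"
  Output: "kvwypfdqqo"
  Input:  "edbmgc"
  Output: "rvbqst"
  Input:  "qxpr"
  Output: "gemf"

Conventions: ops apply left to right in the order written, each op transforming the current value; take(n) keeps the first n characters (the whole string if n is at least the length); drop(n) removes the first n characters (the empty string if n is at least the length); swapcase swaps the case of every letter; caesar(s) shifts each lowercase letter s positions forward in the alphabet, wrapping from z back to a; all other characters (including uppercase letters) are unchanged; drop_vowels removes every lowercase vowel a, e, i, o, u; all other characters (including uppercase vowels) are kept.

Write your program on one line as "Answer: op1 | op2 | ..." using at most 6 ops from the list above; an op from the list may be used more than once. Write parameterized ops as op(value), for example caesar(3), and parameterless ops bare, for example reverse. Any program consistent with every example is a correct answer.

caesar(16) | caesar(20) | reverse | caesar(19) | caesar(12)

Check, running the answer program on each example:
  "difkwgrdmtb" -> "tyvamwhtcjr" -> "nspugqbnwdl" -> "ldwnbqgupsn" -> "ewpgujznilg" -> "qibsgvlzuxs"
  "jarupvdn" -> "zqhkfltd" -> "tkbezfnx" -> "xnfzebkt" -> "qgysxudm" -> "cskejgpy"
  "zbboqajhgv" -> "prregqzxwl" -> "jllyaktrqf" -> "fqrtkayllj" -> "yjkmdtreec" -> "kvwypfdqqo"
  "edbmgc" -> "utrcws" -> "onlwqm" -> "mqwlno" -> "fjpegh" -> "rvbqst"
  "qxpr" -> "gnfh" -> "ahzb" -> "bzha" -> "usat" -> "gemf"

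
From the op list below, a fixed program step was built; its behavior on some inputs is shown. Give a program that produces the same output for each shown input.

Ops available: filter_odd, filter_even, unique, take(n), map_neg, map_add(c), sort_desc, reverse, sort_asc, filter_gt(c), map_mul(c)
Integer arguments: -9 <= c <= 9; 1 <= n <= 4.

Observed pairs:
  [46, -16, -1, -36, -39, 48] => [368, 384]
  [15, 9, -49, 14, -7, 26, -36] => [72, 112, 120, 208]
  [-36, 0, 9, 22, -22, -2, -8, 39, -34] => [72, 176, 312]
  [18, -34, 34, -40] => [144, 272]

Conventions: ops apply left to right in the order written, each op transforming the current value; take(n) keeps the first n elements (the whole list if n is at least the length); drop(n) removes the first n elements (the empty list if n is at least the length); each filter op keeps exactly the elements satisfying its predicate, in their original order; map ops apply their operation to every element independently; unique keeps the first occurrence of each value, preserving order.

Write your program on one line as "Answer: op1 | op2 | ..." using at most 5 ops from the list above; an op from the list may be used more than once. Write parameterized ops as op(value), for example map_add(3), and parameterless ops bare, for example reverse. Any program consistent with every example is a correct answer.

reverse | filter_gt(8) | sort_asc | map_mul(8)

Check, running the answer program on each example:
  [46, -16, -1, -36, -39, 48] -> [48, -39, -36, -1, -16, 46] -> [48, 46] -> [46, 48] -> [368, 384]
  [15, 9, -49, 14, -7, 26, -36] -> [-36, 26, -7, 14, -49, 9, 15] -> [26, 14, 9, 15] -> [9, 14, 15, 26] -> [72, 112, 120, 208]
  [-36, 0, 9, 22, -22, -2, -8, 39, -34] -> [-34, 39, -8, -2, -22, 22, 9, 0, -36] -> [39, 22, 9] -> [9, 22, 39] -> [72, 176, 312]
  [18, -34, 34, -40] -> [-40, 34, -34, 18] -> [34, 18] -> [18, 34] -> [144, 272]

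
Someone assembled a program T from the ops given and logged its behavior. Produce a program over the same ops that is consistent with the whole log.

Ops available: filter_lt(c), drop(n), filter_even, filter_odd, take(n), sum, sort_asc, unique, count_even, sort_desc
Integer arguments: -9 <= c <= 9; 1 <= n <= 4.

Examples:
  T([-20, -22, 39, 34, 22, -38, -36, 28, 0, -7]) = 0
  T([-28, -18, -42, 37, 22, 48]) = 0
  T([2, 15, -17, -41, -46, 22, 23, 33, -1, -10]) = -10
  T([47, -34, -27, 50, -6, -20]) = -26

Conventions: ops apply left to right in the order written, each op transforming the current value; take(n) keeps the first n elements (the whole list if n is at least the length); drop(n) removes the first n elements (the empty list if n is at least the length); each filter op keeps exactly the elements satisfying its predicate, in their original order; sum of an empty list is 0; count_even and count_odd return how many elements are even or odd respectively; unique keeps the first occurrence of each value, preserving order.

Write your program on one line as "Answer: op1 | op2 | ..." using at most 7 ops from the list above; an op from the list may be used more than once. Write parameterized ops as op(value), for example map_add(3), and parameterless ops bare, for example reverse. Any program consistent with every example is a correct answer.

drop(3) | filter_lt(9) | sort_desc | take(2) | filter_even | sum

Check, running the answer program on each example:
  [-20, -22, 39, 34, 22, -38, -36, 28, 0, -7] -> [34, 22, -38, -36, 28, 0, -7] -> [-38, -36, 0, -7] -> [0, -7, -36, -38] -> [0, -7] -> [0] -> 0
  [-28, -18, -42, 37, 22, 48] -> [37, 22, 48] -> [] -> [] -> [] -> [] -> 0
  [2, 15, -17, -41, -46, 22, 23, 33, -1, -10] -> [-41, -46, 22, 23, 33, -1, -10] -> [-41, -46, -1, -10] -> [-1, -10, -41, -46] -> [-1, -10] -> [-10] -> -10
  [47, -34, -27, 50, -6, -20] -> [50, -6, -20] -> [-6, -20] -> [-6, -20] -> [-6, -20] -> [-6, -20] -> -26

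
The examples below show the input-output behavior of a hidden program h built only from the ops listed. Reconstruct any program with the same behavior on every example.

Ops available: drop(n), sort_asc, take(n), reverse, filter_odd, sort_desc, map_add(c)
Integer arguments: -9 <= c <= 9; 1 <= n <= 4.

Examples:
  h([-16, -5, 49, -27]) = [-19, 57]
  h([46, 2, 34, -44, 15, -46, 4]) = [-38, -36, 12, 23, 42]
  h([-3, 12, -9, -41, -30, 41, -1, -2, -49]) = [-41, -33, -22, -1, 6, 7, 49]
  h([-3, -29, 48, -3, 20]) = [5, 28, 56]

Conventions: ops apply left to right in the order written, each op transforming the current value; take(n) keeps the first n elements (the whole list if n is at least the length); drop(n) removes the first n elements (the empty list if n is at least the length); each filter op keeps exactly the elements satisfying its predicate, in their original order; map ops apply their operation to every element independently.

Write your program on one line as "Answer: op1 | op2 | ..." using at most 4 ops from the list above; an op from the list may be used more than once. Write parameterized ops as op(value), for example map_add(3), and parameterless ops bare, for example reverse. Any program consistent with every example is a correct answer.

map_add(3) | map_add(5) | drop(2) | sort_asc

Check, running the answer program on each example:
  [-16, -5, 49, -27] -> [-13, -2, 52, -24] -> [-8, 3, 57, -19] -> [57, -19] -> [-19, 57]
  [46, 2, 34, -44, 15, -46, 4] -> [49, 5, 37, -41, 18, -43, 7] -> [54, 10, 42, -36, 23, -38, 12] -> [42, -36, 23, -38, 12] -> [-38, -36, 12, 23, 42]
  [-3, 12, -9, -41, -30, 41, -1, -2, -49] -> [0, 15, -6, -38, -27, 44, 2, 1, -46] -> [5, 20, -1, -33, -22, 49, 7, 6, -41] -> [-1, -33, -22, 49, 7, 6, -41] -> [-41, -33, -22, -1, 6, 7, 49]
  [-3, -29, 48, -3, 20] -> [0, -26, 51, 0, 23] -> [5, -21, 56, 5, 28] -> [56, 5, 28] -> [5, 28, 56]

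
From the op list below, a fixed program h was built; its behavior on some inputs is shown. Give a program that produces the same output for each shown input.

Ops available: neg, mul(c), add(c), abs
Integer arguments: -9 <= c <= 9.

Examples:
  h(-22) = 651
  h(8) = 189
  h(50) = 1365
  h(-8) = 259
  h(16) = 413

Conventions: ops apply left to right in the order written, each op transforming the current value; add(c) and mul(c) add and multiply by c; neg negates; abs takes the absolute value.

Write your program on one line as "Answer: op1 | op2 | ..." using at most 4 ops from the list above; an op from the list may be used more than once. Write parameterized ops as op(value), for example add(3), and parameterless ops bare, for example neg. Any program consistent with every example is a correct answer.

mul(-4) | add(5) | mul(-7) | abs

Check, running the answer program on each example:
  -22 -> 88 -> 93 -> -651 -> 651
  8 -> -32 -> -27 -> 189 -> 189
  50 -> -200 -> -195 -> 1365 -> 1365
  -8 -> 32 -> 37 -> -259 -> 259
  16 -> -64 -> -59 -> 413 -> 413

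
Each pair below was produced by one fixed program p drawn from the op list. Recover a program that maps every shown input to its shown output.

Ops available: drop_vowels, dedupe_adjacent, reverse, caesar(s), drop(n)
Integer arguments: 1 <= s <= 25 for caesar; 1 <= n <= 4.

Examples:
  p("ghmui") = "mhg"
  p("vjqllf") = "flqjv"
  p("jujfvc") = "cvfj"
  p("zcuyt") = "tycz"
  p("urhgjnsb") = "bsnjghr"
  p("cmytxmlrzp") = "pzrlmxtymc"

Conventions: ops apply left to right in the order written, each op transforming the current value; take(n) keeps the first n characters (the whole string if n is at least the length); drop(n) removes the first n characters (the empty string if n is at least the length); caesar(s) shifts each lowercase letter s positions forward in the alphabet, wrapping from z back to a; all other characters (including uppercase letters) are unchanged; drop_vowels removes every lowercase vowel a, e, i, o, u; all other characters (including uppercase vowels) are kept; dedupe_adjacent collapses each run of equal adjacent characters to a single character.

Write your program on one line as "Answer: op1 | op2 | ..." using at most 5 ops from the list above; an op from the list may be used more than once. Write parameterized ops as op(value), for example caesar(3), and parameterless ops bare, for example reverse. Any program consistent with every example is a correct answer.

dedupe_adjacent | drop_vowels | dedupe_adjacent | reverse

Check, running the answer program on each example:
  "ghmui" -> "ghmui" -> "ghm" -> "ghm" -> "mhg"
  "vjqllf" -> "vjqlf" -> "vjqlf" -> "vjqlf" -> "flqjv"
  "jujfvc" -> "jujfvc" -> "jjfvc" -> "jfvc" -> "cvfj"
  "zcuyt" -> "zcuyt" -> "zcyt" -> "zcyt" -> "tycz"
  "urhgjnsb" -> "urhgjnsb" -> "rhgjnsb" -> "rhgjnsb" -> "bsnjghr"
  "cmytxmlrzp" -> "cmytxmlrzp" -> "cmytxmlrzp" -> "cmytxmlrzp" -> "pzrlmxtymc"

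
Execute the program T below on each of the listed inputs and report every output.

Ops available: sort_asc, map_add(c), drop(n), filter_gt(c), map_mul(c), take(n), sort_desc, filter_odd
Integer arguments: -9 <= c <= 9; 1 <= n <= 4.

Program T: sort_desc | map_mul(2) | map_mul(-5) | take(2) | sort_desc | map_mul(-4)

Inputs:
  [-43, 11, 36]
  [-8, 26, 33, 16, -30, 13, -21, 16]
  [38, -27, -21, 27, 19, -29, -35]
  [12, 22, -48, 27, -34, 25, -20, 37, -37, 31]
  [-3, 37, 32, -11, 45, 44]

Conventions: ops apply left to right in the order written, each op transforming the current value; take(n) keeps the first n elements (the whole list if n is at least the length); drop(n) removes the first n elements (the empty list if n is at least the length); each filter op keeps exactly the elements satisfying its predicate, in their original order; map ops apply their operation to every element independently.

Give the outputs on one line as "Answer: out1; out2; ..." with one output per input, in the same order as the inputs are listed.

[440, 1440]; [1040, 1320]; [1080, 1520]; [1240, 1480]; [1760, 1800]

Execution, op by op:
  [-43, 11, 36] -> [36, 11, -43] -> [72, 22, -86] -> [-360, -110, 430] -> [-360, -110] -> [-110, -360] -> [440, 1440]
  [-8, 26, 33, 16, -30, 13, -21, 16] -> [33, 26, 16, 16, 13, -8, -21, -30] -> [66, 52, 32, 32, 26, -16, -42, -60] -> [-330, -260, -160, -160, -130, 80, 210, 300] -> [-330, -260] -> [-260, -330] -> [1040, 1320]
  [38, -27, -21, 27, 19, -29, -35] -> [38, 27, 19, -21, -27, -29, -35] -> [76, 54, 38, -42, -54, -58, -70] -> [-380, -270, -190, 210, 270, 290, 350] -> [-380, -270] -> [-270, -380] -> [1080, 1520]
  [12, 22, -48, 27, -34, 25, -20, 37, -37, 31] -> [37, 31, 27, 25, 22, 12, -20, -34, -37, -48] -> [74, 62, 54, 50, 44, 24, -40, -68, -74, -96] -> [-370, -310, -270, -250, -220, -120, 200, 340, 370, 480] -> [-370, -310] -> [-310, -370] -> [1240, 1480]
  [-3, 37, 32, -11, 45, 44] -> [45, 44, 37, 32, -3, -11] -> [90, 88, 74, 64, -6, -22] -> [-450, -440, -370, -320, 30, 110] -> [-450, -440] -> [-440, -450] -> [1760, 1800]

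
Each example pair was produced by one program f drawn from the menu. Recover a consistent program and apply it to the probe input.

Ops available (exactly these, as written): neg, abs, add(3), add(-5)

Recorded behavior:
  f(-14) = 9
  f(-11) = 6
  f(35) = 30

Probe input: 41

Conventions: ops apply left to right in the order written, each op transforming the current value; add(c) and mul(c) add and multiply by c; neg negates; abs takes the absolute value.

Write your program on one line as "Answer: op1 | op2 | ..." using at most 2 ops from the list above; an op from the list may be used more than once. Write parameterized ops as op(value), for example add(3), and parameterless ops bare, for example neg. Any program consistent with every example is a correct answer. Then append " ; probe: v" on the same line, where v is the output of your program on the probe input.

abs | add(-5) ; probe: 36

Check, running the answer program on each example:
  -14 -> 14 -> 9
  -11 -> 11 -> 6
  35 -> 35 -> 30
  probe: 41 -> 41 -> 36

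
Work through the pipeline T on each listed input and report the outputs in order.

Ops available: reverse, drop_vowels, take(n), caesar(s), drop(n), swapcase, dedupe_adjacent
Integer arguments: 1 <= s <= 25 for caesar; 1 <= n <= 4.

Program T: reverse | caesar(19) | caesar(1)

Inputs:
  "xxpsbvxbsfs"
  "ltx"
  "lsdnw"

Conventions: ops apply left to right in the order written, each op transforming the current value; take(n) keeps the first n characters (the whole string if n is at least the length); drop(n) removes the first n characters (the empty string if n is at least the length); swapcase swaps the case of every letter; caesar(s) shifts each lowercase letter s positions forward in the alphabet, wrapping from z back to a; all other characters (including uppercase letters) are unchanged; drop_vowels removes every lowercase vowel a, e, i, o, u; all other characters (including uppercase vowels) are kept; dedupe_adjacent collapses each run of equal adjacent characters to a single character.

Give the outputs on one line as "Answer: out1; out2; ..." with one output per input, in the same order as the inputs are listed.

"mzmvrpvmjrr"; "rnf"; "qhxmf"

Execution, op by op:
  "xxpsbvxbsfs" -> "sfsbxvbspxx" -> "lyluqouliqq" -> "mzmvrpvmjrr"
  "ltx" -> "xtl" -> "qme" -> "rnf"
  "lsdnw" -> "wndsl" -> "pgwle" -> "qhxmf"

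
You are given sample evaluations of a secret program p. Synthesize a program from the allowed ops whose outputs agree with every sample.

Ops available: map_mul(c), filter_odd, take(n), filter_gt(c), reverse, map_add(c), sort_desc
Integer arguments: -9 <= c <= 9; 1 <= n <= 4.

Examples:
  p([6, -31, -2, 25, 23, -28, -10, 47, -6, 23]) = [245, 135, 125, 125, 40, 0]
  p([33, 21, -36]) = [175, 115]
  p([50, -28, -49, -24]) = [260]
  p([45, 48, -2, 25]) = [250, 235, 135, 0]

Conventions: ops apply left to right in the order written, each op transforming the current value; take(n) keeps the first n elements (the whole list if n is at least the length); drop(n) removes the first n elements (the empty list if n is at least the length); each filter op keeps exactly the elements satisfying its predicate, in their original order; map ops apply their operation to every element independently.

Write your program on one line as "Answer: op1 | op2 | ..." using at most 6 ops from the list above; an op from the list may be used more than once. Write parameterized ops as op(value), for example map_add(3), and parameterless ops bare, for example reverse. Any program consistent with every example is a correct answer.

filter_gt(-6) | map_mul(-1) | map_add(-2) | map_mul(-5) | sort_desc

Check, running the answer program on each example:
  [6, -31, -2, 25, 23, -28, -10, 47, -6, 23] -> [6, -2, 25, 23, 47, 23] -> [-6, 2, -25, -23, -47, -23] -> [-8, 0, -27, -25, -49, -25] -> [40, 0, 135, 125, 245, 125] -> [245, 135, 125, 125, 40, 0]
  [33, 21, -36] -> [33, 21] -> [-33, -21] -> [-35, -23] -> [175, 115] -> [175, 115]
  [50, -28, -49, -24] -> [50] -> [-50] -> [-52] -> [260] -> [260]
  [45, 48, -2, 25] -> [45, 48, -2, 25] -> [-45, -48, 2, -25] -> [-47, -50, 0, -27] -> [235, 250, 0, 135] -> [250, 235, 135, 0]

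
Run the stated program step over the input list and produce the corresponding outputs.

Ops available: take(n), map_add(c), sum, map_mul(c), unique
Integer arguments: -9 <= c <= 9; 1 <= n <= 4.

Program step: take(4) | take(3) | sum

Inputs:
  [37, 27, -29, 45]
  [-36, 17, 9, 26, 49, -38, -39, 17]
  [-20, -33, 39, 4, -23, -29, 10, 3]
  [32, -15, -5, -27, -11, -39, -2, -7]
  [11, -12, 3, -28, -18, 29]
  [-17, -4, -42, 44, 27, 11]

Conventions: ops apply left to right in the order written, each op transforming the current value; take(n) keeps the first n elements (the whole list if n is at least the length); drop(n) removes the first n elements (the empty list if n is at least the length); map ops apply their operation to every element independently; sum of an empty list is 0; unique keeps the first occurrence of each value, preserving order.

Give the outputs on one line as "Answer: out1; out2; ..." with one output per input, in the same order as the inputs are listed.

35; -10; -14; 12; 2; -63

Execution, op by op:
  [37, 27, -29, 45] -> [37, 27, -29, 45] -> [37, 27, -29] -> 35
  [-36, 17, 9, 26, 49, -38, -39, 17] -> [-36, 17, 9, 26] -> [-36, 17, 9] -> -10
  [-20, -33, 39, 4, -23, -29, 10, 3] -> [-20, -33, 39, 4] -> [-20, -33, 39] -> -14
  [32, -15, -5, -27, -11, -39, -2, -7] -> [32, -15, -5, -27] -> [32, -15, -5] -> 12
  [11, -12, 3, -28, -18, 29] -> [11, -12, 3, -28] -> [11, -12, 3] -> 2
  [-17, -4, -42, 44, 27, 11] -> [-17, -4, -42, 44] -> [-17, -4, -42] -> -63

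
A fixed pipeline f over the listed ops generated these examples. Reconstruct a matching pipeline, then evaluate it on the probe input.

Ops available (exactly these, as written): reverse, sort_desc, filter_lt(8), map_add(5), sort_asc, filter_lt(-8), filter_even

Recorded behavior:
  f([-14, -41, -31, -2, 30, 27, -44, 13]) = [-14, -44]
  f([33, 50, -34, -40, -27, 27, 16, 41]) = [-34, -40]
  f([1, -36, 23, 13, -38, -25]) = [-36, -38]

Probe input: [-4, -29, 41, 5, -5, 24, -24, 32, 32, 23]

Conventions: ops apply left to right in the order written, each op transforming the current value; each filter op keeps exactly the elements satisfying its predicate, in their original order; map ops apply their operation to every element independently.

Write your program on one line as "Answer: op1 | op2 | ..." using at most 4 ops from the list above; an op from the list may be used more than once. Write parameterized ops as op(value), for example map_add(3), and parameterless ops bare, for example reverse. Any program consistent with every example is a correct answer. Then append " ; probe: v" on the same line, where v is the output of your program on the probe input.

sort_desc | filter_even | filter_lt(-8) ; probe: [-24]

Check, running the answer program on each example:
  [-14, -41, -31, -2, 30, 27, -44, 13] -> [30, 27, 13, -2, -14, -31, -41, -44] -> [30, -2, -14, -44] -> [-14, -44]
  [33, 50, -34, -40, -27, 27, 16, 41] -> [50, 41, 33, 27, 16, -27, -34, -40] -> [50, 16, -34, -40] -> [-34, -40]
  [1, -36, 23, 13, -38, -25] -> [23, 13, 1, -25, -36, -38] -> [-36, -38] -> [-36, -38]
  probe: [-4, -29, 41, 5, -5, 24, -24, 32, 32, 23] -> [41, 32, 32, 24, 23, 5, -4, -5, -24, -29] -> [32, 32, 24, -4, -24] -> [-24]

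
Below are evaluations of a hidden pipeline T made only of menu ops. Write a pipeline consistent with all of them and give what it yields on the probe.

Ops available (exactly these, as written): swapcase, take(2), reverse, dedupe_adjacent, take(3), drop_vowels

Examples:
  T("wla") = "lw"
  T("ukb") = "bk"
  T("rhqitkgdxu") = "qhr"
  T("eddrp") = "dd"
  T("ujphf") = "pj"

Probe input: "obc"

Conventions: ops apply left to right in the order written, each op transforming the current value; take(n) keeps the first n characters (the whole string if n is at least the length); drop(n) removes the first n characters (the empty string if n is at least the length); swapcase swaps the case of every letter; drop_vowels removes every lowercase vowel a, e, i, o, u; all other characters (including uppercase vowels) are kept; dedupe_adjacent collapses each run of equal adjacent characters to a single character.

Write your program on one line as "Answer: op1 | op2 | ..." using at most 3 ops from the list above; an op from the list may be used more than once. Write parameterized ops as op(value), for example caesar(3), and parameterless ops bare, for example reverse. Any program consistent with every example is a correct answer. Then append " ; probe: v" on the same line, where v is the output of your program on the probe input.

take(3) | drop_vowels | reverse ; probe: "cb"

Check, running the answer program on each example:
  "wla" -> "wla" -> "wl" -> "lw"
  "ukb" -> "ukb" -> "kb" -> "bk"
  "rhqitkgdxu" -> "rhq" -> "rhq" -> "qhr"
  "eddrp" -> "edd" -> "dd" -> "dd"
  "ujphf" -> "ujp" -> "jp" -> "pj"
  probe: "obc" -> "obc" -> "bc" -> "cb"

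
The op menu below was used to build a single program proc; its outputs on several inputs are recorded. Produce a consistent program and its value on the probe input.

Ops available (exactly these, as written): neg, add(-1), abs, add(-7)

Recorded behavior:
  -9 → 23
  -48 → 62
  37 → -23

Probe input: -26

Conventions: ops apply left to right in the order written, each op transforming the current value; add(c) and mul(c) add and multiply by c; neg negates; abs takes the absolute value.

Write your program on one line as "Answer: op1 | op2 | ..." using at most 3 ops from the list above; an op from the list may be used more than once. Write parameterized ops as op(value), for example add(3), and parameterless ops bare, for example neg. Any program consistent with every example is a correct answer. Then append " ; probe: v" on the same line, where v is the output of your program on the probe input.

add(-7) | add(-7) | neg ; probe: 40

Check, running the answer program on each example:
  -9 -> -16 -> -23 -> 23
  -48 -> -55 -> -62 -> 62
  37 -> 30 -> 23 -> -23
  probe: -26 -> -33 -> -40 -> 40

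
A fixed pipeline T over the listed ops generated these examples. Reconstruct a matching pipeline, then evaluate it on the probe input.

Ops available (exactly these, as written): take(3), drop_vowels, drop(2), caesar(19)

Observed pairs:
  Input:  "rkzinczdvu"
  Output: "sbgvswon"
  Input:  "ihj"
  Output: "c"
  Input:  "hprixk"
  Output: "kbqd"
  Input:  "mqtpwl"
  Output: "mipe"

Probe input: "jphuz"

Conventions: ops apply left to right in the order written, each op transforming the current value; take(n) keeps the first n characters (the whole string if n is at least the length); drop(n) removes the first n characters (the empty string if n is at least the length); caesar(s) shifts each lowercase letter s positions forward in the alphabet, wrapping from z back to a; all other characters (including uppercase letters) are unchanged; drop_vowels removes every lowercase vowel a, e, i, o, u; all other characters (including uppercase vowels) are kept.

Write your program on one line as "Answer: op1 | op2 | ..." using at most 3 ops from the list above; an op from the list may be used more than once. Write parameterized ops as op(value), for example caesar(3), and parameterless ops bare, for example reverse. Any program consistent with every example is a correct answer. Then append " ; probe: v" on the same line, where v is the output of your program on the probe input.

caesar(19) | drop(2) ; probe: "ans"

Check, running the answer program on each example:
  "rkzinczdvu" -> "kdsbgvswon" -> "sbgvswon"
  "ihj" -> "bac" -> "c"
  "hprixk" -> "aikbqd" -> "kbqd"
  "mqtpwl" -> "fjmipe" -> "mipe"
  probe: "jphuz" -> "cians" -> "ans"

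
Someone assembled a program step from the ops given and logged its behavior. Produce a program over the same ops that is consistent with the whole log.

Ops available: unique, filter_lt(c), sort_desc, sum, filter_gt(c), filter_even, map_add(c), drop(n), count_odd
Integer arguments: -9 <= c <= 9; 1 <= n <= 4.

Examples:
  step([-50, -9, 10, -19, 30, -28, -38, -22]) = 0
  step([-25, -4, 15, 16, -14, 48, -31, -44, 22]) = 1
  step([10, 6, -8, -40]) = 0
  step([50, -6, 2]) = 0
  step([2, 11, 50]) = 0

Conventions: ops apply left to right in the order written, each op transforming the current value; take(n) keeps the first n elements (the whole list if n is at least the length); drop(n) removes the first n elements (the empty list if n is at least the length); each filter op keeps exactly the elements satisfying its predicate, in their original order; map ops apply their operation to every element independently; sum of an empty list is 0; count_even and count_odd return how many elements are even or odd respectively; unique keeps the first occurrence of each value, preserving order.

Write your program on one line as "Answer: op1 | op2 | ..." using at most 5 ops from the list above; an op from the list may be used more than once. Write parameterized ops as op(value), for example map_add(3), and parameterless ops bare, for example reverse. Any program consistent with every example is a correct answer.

filter_gt(1) | sort_desc | drop(3) | count_odd

Check, running the answer program on each example:
  [-50, -9, 10, -19, 30, -28, -38, -22] -> [10, 30] -> [30, 10] -> [] -> 0
  [-25, -4, 15, 16, -14, 48, -31, -44, 22] -> [15, 16, 48, 22] -> [48, 22, 16, 15] -> [15] -> 1
  [10, 6, -8, -40] -> [10, 6] -> [10, 6] -> [] -> 0
  [50, -6, 2] -> [50, 2] -> [50, 2] -> [] -> 0
  [2, 11, 50] -> [2, 11, 50] -> [50, 11, 2] -> [] -> 0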